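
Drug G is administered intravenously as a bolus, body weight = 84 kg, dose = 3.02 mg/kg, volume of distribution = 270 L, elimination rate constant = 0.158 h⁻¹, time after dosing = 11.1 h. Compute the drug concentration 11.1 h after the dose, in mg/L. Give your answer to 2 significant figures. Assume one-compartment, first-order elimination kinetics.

0.16 mg/L

Total dose = 3.02 × 84 = 253.7 mg
C₀ = Dose / Vd = 253.7 / 270 = 0.9396 mg/L
C = C₀ · e^(−k·t) = 0.9396 × e^(−0.1580 × 11.1)
  = 0.9396 × 0.1731 = 0.1626 mg/L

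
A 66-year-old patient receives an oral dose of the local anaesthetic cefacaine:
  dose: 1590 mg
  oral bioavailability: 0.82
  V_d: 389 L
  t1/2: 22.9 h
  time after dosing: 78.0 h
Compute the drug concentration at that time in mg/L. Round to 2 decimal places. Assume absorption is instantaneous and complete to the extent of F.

0.32 mg/L

Amount reaching circulation = F × Dose = 0.82 × 1590 = 1304 mg
C₀ = F·Dose / Vd = 1304 / 389 = 3.352 mg/L
k = ln2 / t½ = 0.693147 / 22.9 = 0.03027 h⁻¹
C = C₀ · e^(−k·t) = 3.352 × e^(−0.03027 × 78.0)
  = 3.352 × 0.09432 = 0.3162 mg/L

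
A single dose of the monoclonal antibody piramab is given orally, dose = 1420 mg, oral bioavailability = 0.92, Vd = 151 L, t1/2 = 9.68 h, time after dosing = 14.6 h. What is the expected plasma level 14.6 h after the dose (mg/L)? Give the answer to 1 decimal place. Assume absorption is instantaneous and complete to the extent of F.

3.0 mg/L

Amount reaching circulation = F × Dose = 0.92 × 1420 = 1306 mg
C₀ = F·Dose / Vd = 1306 / 151 = 8.649 mg/L
k = ln2 / t½ = 0.693147 / 9.68 = 0.07161 h⁻¹
C = C₀ · e^(−k·t) = 8.649 × e^(−0.07161 × 14.6)
  = 8.649 × 0.3515 = 3.040 mg/L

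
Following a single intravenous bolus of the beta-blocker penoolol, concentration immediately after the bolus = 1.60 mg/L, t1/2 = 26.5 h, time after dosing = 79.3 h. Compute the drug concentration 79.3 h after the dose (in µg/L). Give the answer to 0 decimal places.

201 µg/L

k = ln2 / t½ = 0.693147 / 26.5 = 0.02616 h⁻¹
C = C₀ · e^(−k·t) = 1.600 × e^(−0.02616 × 79.3)
  = 1.600 × 0.1256 = 0.2010 mg/L
Convert: 0.2010 mg/L × 1000 = 201.0 µg/L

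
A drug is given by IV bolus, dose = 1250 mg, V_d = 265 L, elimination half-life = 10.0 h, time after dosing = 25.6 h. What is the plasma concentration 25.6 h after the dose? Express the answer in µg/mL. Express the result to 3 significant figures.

C₀ = Dose / Vd = 1250 / 265 = 4.717 mg/L
k = ln2 / t½ = 0.693147 / 10.0 = 0.06931 h⁻¹
C = C₀ · e^(−k·t) = 4.717 × e^(−0.06931 × 25.6)
  = 4.717 × 0.1696 = 0.8000 mg/L
(0.8000 mg/L = 0.8000 µg/mL)

0.800 µg/mL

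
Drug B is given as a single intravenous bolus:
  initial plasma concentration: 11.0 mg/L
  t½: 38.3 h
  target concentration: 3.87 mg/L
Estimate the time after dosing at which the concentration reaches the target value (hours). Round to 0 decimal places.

58 h

k = ln2 / t½ = 0.693147 / 38.3 = 0.01810 h⁻¹
t = ln(C₀ / C) / k = ln(11.00 / 3.87) / 0.01810
  = ln(2.842) / 0.01810 = 1.045 / 0.01810 = 57.73 h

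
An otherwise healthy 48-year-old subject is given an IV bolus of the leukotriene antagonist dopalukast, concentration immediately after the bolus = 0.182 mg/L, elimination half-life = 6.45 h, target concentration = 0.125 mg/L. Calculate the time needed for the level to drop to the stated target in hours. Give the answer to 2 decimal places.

k = ln2 / t½ = 0.693147 / 6.45 = 0.1075 h⁻¹
t = ln(C₀ / C) / k = ln(0.1820 / 0.125) / 0.1075
  = ln(1.456) / 0.1075 = 0.3757 / 0.1075 = 3.495 h

3.50 h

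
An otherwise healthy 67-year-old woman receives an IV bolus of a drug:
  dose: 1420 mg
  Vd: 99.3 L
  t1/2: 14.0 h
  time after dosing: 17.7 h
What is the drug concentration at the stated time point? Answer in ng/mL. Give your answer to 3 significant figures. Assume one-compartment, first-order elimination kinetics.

5950 ng/mL

C₀ = Dose / Vd = 1420 / 99.3 = 14.30 mg/L
k = ln2 / t½ = 0.693147 / 14.0 = 0.04951 h⁻¹
C = C₀ · e^(−k·t) = 14.30 × e^(−0.04951 × 17.7)
  = 14.30 × 0.4163 = 5.953 mg/L
Convert: 5.953 mg/L × 1000 = 5953 ng/mL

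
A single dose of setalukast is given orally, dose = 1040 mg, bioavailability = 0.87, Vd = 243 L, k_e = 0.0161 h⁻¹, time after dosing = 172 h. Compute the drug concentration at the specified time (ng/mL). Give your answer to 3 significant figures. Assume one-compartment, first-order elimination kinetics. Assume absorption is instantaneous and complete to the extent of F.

Amount reaching circulation = F × Dose = 0.87 × 1040 = 904.8 mg
C₀ = F·Dose / Vd = 904.8 / 243 = 3.723 mg/L
C = C₀ · e^(−k·t) = 3.723 × e^(−0.01610 × 172)
  = 3.723 × 0.06271 = 0.2335 mg/L
Convert: 0.2335 mg/L × 1000 = 233.5 ng/mL

234 ng/mL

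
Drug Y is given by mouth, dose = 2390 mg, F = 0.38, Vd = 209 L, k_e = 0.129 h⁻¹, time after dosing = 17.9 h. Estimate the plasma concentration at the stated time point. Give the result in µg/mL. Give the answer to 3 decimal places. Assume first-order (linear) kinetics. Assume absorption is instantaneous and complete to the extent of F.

Amount reaching circulation = F × Dose = 0.38 × 2390 = 908.2 mg
C₀ = F·Dose / Vd = 908.2 / 209 = 4.345 mg/L
C = C₀ · e^(−k·t) = 4.345 × e^(−0.1290 × 17.9)
  = 4.345 × 0.09935 = 0.4317 mg/L
(0.4317 mg/L = 0.4317 µg/mL)

0.432 µg/mL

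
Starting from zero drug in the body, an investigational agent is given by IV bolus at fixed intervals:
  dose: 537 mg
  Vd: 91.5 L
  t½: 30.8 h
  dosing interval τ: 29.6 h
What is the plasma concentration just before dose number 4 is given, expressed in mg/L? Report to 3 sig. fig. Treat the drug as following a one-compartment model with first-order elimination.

C₀ per dose = Dose / Vd = 537 / 91.5 = 5.869 mg/L
k = ln2 / t½ = 0.693147 / 30.8 = 0.02250 h⁻¹
Fraction remaining after one interval: r = e^(−kτ) = e^(−0.02250 × 29.6) = 0.5138
Before dose 4, 3 doses have been given (aged 1τ, 2τ, 3τ).
C_trough = C₀ × (r + r² + … + r^3) = C₀ × r(1−r^3)/(1−r)
        = 5.869 × 0.5138 × (1 − 0.1356) / (1 − 0.5138) = 5.361 mg/L

5.36 mg/L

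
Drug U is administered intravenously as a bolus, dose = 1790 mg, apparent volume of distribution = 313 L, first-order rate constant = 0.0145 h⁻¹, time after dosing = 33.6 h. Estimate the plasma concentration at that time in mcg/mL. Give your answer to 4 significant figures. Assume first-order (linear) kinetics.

3.513 mcg/mL

C₀ = Dose / Vd = 1790 / 313 = 5.719 mg/L
C = C₀ · e^(−k·t) = 5.719 × e^(−0.01450 × 33.6)
  = 5.719 × 0.6143 = 3.513 mg/L
(3.513 mg/L = 3.513 mcg/mL)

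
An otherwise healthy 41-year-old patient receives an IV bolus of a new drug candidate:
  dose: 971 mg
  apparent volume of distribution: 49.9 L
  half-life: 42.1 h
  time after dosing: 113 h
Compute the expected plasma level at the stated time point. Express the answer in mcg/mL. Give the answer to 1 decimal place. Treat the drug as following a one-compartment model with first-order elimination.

3.0 mcg/mL

C₀ = Dose / Vd = 971.0 / 49.9 = 19.46 mg/L
k = ln2 / t½ = 0.693147 / 42.1 = 0.01646 h⁻¹
C = C₀ · e^(−k·t) = 19.46 × e^(−0.01646 × 113)
  = 19.46 × 0.1557 = 3.030 mg/L
(3.030 mg/L = 3.030 mcg/mL)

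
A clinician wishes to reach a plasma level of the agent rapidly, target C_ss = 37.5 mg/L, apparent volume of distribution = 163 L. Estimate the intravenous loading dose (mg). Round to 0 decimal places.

LD = Css × Vd = 37.5 × 163 = 6113 mg

6113 mg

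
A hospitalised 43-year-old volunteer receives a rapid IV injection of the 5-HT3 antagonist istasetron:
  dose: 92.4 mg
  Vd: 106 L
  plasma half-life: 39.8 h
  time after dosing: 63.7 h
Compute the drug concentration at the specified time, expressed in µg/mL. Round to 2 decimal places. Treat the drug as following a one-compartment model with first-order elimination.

C₀ = Dose / Vd = 92.40 / 106 = 0.8717 mg/L
k = ln2 / t½ = 0.693147 / 39.8 = 0.01742 h⁻¹
C = C₀ · e^(−k·t) = 0.8717 × e^(−0.01742 × 63.7)
  = 0.8717 × 0.3297 = 0.2874 mg/L
(0.2874 mg/L = 0.2874 µg/mL)

0.29 µg/mL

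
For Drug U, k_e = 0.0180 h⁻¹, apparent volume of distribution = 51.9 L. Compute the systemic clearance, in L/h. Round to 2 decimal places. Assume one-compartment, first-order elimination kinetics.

CL = k × Vd = 0.0180 × 51.9 = 0.9342 L/h

0.93 L/h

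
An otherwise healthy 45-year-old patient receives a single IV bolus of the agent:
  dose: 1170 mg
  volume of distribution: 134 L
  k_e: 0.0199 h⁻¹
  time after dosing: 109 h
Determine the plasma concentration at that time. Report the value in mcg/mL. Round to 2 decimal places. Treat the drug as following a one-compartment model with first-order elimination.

1.00 mcg/mL

C₀ = Dose / Vd = 1170 / 134 = 8.731 mg/L
C = C₀ · e^(−k·t) = 8.731 × e^(−0.01990 × 109)
  = 8.731 × 0.1143 = 0.9980 mg/L
(0.9980 mg/L = 0.9980 mcg/mL)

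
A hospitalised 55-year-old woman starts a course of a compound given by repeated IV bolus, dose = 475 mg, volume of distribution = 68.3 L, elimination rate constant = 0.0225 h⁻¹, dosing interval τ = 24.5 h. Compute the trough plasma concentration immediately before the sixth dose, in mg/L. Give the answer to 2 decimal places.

C₀ per dose = Dose / Vd = 475 / 68.3 = 6.955 mg/L
Fraction remaining after one interval: r = e^(−kτ) = e^(−0.02250 × 24.5) = 0.5762
Before dose 6, 5 doses have been given (aged 1τ, 2τ, 3τ, 4τ, 5τ).
C_trough = C₀ × (r + r² + … + r^5) = C₀ × r(1−r^5)/(1−r)
        = 6.955 × 0.5762 × (1 − 0.06351) / (1 − 0.5762) = 8.855 mg/L

8.86 mg/L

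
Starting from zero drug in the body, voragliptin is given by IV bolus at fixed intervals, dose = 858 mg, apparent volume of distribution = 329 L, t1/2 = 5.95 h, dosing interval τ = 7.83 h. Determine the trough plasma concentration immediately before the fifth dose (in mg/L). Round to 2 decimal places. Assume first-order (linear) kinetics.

C₀ per dose = Dose / Vd = 858 / 329 = 2.608 mg/L
k = ln2 / t½ = 0.693147 / 5.95 = 0.1165 h⁻¹
Fraction remaining after one interval: r = e^(−kτ) = e^(−0.1165 × 7.83) = 0.4016
Before dose 5, 4 doses have been given (aged 1τ, 2τ, 3τ, 4τ).
C_trough = C₀ × (r + r² + … + r^4) = C₀ × r(1−r^4)/(1−r)
        = 2.608 × 0.4016 × (1 − 0.02601) / (1 − 0.4016) = 1.705 mg/L

1.71 mg/L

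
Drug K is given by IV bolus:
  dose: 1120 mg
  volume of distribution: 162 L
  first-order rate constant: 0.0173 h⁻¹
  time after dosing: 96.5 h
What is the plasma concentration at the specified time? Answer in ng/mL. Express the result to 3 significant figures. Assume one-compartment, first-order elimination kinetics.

C₀ = Dose / Vd = 1120 / 162 = 6.914 mg/L
C = C₀ · e^(−k·t) = 6.914 × e^(−0.01730 × 96.5)
  = 6.914 × 0.1884 = 1.303 mg/L
Convert: 1.303 mg/L × 1000 = 1303 ng/mL

1300 ng/mL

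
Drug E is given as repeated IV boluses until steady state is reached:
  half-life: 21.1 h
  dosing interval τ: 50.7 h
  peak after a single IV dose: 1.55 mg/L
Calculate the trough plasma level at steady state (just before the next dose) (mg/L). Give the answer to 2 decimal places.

k = ln2 / t½ = 0.693147 / 21.1 = 0.03285 h⁻¹
e^(−kτ) = e^(−0.03285 × 50.7) = 0.1891
Accumulation ratio R = 1 / (1 − e^(−kτ)) = 1 / (1 − 0.1891) = 1.233
Steady-state trough = C₀ × R × e^(−kτ) = 1.55 × 1.233 × 0.1891 = 0.3614 mg/L

0.36 mg/L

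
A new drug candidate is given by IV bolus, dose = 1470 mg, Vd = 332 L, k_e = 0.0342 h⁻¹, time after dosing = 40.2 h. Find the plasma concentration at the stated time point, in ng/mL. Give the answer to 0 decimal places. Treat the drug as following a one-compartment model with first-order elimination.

C₀ = Dose / Vd = 1470 / 332 = 4.428 mg/L
C = C₀ · e^(−k·t) = 4.428 × e^(−0.03420 × 40.2)
  = 4.428 × 0.2529 = 1.120 mg/L
Convert: 1.120 mg/L × 1000 = 1120 ng/mL

1120 ng/mL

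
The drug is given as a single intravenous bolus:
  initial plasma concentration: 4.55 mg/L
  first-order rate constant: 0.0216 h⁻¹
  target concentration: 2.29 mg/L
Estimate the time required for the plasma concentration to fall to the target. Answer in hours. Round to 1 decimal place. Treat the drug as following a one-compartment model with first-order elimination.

31.8 h

t = ln(C₀ / C) / k = ln(4.550 / 2.29) / 0.02160
  = ln(1.987) / 0.02160 = 0.6866 / 0.02160 = 31.79 h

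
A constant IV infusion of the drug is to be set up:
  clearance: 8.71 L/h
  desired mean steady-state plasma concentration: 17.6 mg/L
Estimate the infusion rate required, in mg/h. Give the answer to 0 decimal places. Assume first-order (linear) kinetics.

153 mg/h

At steady state, infusion rate R₀ = Css × CL = 17.6 × 8.710 = 153.3 mg/h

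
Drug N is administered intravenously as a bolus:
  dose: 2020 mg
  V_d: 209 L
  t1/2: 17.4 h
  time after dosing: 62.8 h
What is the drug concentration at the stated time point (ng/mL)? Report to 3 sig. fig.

792 ng/mL

C₀ = Dose / Vd = 2020 / 209 = 9.665 mg/L
k = ln2 / t½ = 0.693147 / 17.4 = 0.03984 h⁻¹
C = C₀ · e^(−k·t) = 9.665 × e^(−0.03984 × 62.8)
  = 9.665 × 0.08192 = 0.7918 mg/L
Convert: 0.7918 mg/L × 1000 = 791.8 ng/mL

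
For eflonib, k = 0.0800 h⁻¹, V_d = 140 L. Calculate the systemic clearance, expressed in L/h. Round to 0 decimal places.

11 L/h

CL = k × Vd = 0.0800 × 140 = 11.20 L/h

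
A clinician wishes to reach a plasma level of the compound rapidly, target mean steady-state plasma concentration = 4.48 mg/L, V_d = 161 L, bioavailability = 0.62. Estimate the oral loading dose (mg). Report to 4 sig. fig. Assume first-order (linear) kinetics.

1163 mg

LD = Css × Vd / F = 4.48 × 161 / 0.62 = 1163 mg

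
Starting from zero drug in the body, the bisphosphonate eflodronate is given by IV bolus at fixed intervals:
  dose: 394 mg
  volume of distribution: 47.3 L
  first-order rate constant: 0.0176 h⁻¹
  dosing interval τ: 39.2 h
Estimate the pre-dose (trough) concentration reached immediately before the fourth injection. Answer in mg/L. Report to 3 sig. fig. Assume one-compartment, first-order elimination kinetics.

7.33 mg/L

C₀ per dose = Dose / Vd = 394 / 47.3 = 8.330 mg/L
Fraction remaining after one interval: r = e^(−kτ) = e^(−0.01760 × 39.2) = 0.5016
Before dose 4, 3 doses have been given (aged 1τ, 2τ, 3τ).
C_trough = C₀ × (r + r² + … + r^3) = C₀ × r(1−r^3)/(1−r)
        = 8.330 × 0.5016 × (1 − 0.1262) / (1 − 0.5016) = 7.325 mg/L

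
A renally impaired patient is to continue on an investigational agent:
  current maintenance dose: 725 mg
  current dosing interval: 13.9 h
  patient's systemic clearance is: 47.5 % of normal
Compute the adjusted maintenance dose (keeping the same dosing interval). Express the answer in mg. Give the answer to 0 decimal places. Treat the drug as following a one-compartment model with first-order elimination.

344 mg

To keep the same average steady-state level, dosing rate must scale with clearance.
CL ratio = 47.5 / 100 = 0.4750
New dose (same interval) = 725 × 0.4750 = 344.4 mg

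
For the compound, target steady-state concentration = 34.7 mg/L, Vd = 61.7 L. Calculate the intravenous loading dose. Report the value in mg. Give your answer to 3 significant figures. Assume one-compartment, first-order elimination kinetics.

2140 mg

LD = Css × Vd = 34.7 × 61.7 = 2141 mg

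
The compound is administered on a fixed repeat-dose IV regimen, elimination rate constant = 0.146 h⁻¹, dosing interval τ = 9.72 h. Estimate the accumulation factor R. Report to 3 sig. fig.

e^(−kτ) = e^(−0.1460 × 9.72) = 0.2419
Accumulation ratio R = 1 / (1 − e^(−kτ)) = 1 / (1 − 0.2419) = 1.319

1.32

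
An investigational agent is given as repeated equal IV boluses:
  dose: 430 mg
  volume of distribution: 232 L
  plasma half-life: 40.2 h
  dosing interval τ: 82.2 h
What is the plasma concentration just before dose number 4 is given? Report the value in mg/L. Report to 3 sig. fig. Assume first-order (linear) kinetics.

0.584 mg/L

C₀ per dose = Dose / Vd = 430 / 232 = 1.853 mg/L
k = ln2 / t½ = 0.693147 / 40.2 = 0.01724 h⁻¹
Fraction remaining after one interval: r = e^(−kτ) = e^(−0.01724 × 82.2) = 0.2424
Before dose 4, 3 doses have been given (aged 1τ, 2τ, 3τ).
C_trough = C₀ × (r + r² + … + r^3) = C₀ × r(1−r^3)/(1−r)
        = 1.853 × 0.2424 × (1 − 0.01424) / (1 − 0.2424) = 0.5844 mg/L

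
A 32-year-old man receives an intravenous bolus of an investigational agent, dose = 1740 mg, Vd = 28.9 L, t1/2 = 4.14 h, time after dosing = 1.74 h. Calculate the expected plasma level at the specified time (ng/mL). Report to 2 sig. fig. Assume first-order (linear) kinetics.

45000 ng/mL

C₀ = Dose / Vd = 1740 / 28.9 = 60.21 mg/L
k = ln2 / t½ = 0.693147 / 4.14 = 0.1674 h⁻¹
C = C₀ · e^(−k·t) = 60.21 × e^(−0.1674 × 1.74)
  = 60.21 × 0.7473 = 44.99 mg/L
Convert: 44.99 mg/L × 1000 = 44990 ng/mL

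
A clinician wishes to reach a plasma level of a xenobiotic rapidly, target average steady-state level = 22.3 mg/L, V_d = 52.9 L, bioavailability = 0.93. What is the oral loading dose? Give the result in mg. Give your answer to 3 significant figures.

1270 mg

LD = Css × Vd / F = 22.3 × 52.9 / 0.93 = 1268 mg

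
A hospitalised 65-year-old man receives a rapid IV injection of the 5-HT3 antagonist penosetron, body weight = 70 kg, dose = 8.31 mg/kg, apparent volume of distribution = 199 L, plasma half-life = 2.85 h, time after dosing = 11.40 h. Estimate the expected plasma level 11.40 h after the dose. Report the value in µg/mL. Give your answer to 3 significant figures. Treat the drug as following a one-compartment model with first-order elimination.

Total dose = 8.31 × 70 = 581.7 mg
C₀ = Dose / Vd = 581.7 / 199 = 2.923 mg/L
k = ln2 / t½ = 0.693147 / 2.85 = 0.2432 h⁻¹
t / t½ = 11.40 / 2.85 = 4 half-lives
C = C₀ × (1/2)^4 = 2.923 × 0.06250 = 0.1827 mg/L
(0.1827 mg/L = 0.1827 µg/mL)

0.183 µg/mL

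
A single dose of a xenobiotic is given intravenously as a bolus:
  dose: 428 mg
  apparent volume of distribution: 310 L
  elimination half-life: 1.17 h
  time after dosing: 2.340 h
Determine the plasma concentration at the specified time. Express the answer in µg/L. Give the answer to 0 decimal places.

345 µg/L

C₀ = Dose / Vd = 428.0 / 310 = 1.381 mg/L
k = ln2 / t½ = 0.693147 / 1.17 = 0.5924 h⁻¹
t / t½ = 2.340 / 1.17 = 2 half-lives
C = C₀ × (1/2)^2 = 1.381 × 0.2500 = 0.3453 mg/L
Convert: 0.3453 mg/L × 1000 = 345.3 µg/L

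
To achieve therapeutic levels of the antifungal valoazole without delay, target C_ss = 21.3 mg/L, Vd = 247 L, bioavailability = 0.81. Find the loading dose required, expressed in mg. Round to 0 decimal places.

LD = Css × Vd / F = 21.3 × 247 / 0.81 = 6495 mg

6495 mg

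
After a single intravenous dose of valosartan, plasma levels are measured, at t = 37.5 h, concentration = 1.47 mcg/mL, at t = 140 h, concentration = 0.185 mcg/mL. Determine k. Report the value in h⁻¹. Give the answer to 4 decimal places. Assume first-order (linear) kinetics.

0.0202 h⁻¹

k = ln(C₁/C₂) / (t₂ − t₁) = ln(1.47/0.185) / (140 − 37.5)
  = 2.073 / 102.5 = 0.02022 h⁻¹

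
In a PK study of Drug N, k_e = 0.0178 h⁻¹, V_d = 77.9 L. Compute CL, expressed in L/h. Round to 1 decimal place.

1.4 L/h

CL = k × Vd = 0.0178 × 77.9 = 1.387 L/h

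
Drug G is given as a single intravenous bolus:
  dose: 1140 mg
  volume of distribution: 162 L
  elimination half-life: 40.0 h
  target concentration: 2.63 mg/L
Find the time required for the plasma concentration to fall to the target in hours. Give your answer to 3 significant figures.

C₀ = Dose / Vd = 1140 / 162 = 7.037 mg/L
k = ln2 / t½ = 0.693147 / 40.0 = 0.01733 h⁻¹
t = ln(C₀ / C) / k = ln(7.037 / 2.63) / 0.01733
  = ln(2.676) / 0.01733 = 0.9843 / 0.01733 = 56.80 h

56.8 h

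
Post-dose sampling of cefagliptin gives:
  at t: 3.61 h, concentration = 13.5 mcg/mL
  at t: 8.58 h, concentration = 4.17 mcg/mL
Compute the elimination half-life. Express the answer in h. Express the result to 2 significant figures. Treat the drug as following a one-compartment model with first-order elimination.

k = ln(C₁/C₂) / (t₂ − t₁) = ln(13.5/4.17) / (8.58 − 3.61)
  = 1.175 / 4.970 = 0.2364 h⁻¹
t½ = ln2 / k = 0.693147 / 0.2364 = 2.932 h

2.9 h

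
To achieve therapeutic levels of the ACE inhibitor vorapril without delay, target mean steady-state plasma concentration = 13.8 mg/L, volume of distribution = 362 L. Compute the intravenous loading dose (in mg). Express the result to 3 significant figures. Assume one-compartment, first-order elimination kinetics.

5000 mg

LD = Css × Vd = 13.8 × 362 = 4996 mg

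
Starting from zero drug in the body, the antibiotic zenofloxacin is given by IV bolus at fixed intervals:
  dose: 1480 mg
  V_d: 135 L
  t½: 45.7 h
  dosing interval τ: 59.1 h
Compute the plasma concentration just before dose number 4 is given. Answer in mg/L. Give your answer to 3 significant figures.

7.04 mg/L

C₀ per dose = Dose / Vd = 1480 / 135 = 10.96 mg/L
k = ln2 / t½ = 0.693147 / 45.7 = 0.01517 h⁻¹
Fraction remaining after one interval: r = e^(−kτ) = e^(−0.01517 × 59.1) = 0.4080
Before dose 4, 3 doses have been given (aged 1τ, 2τ, 3τ).
C_trough = C₀ × (r + r² + … + r^3) = C₀ × r(1−r^3)/(1−r)
        = 10.96 × 0.4080 × (1 − 0.06792) / (1 − 0.4080) = 7.040 mg/L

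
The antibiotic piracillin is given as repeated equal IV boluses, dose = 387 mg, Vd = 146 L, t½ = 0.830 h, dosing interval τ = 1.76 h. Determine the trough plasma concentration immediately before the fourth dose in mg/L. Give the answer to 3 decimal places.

0.782 mg/L

C₀ per dose = Dose / Vd = 387 / 146 = 2.651 mg/L
k = ln2 / t½ = 0.693147 / 0.830 = 0.8351 h⁻¹
Fraction remaining after one interval: r = e^(−kτ) = e^(−0.8351 × 1.76) = 0.2300
Before dose 4, 3 doses have been given (aged 1τ, 2τ, 3τ).
C_trough = C₀ × (r + r² + … + r^3) = C₀ × r(1−r^3)/(1−r)
        = 2.651 × 0.2300 × (1 − 0.01217) / (1 − 0.2300) = 0.7822 mg/L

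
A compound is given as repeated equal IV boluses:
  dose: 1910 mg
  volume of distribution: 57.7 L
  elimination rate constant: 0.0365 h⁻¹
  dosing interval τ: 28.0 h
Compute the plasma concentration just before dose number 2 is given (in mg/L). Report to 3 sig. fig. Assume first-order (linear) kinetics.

11.9 mg/L

C₀ per dose = Dose / Vd = 1910 / 57.7 = 33.10 mg/L
Fraction remaining after one interval: r = e^(−kτ) = e^(−0.03650 × 28.0) = 0.3599
Before dose 2, 1 dose has been given (aged 1τ).
C_trough = C₀ × r = 33.10 × 0.3599 = 11.91 mg/L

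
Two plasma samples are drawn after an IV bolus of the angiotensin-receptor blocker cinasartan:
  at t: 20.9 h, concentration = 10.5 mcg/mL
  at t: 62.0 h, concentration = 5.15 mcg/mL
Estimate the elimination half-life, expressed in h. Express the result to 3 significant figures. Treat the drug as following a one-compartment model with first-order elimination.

k = ln(C₁/C₂) / (t₂ − t₁) = ln(10.5/5.15) / (62.0 − 20.9)
  = 0.7124 / 41.10 = 0.01733 h⁻¹
t½ = ln2 / k = 0.693147 / 0.01733 = 40.00 h

40.0 h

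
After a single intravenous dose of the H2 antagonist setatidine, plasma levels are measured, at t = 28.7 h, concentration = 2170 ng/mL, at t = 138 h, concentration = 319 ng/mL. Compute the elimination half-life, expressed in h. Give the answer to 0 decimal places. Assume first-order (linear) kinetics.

40 h

k = ln(C₁/C₂) / (t₂ − t₁) = ln(2170/319) / (138 − 28.7)
  = 1.917 / 109.3 = 0.01754 h⁻¹
t½ = ln2 / k = 0.693147 / 0.01754 = 39.52 h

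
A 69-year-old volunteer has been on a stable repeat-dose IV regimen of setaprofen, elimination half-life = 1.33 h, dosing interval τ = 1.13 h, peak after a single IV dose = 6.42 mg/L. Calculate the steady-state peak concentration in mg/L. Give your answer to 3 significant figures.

14.4 mg/L

k = ln2 / t½ = 0.693147 / 1.33 = 0.5212 h⁻¹
e^(−kτ) = e^(−0.5212 × 1.13) = 0.5549
Accumulation ratio R = 1 / (1 − e^(−kτ)) = 1 / (1 − 0.5549) = 2.247
Steady-state peak = C₀ × R = 6.42 × 2.247 = 14.43 mg/L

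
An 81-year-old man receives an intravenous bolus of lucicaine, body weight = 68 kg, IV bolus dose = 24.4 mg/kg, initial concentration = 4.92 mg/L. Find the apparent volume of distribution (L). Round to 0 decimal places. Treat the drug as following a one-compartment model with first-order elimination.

337 L

Dose = 24.4 × 68 = 1659 mg
Vd = Dose / C₀ = 1659 / 4.92 = 337.2 L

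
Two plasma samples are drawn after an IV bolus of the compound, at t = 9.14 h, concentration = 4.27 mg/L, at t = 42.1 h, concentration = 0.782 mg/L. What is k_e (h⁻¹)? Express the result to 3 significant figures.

0.0515 h⁻¹

k = ln(C₁/C₂) / (t₂ − t₁) = ln(4.27/0.782) / (42.1 − 9.14)
  = 1.698 / 32.96 = 0.05152 h⁻¹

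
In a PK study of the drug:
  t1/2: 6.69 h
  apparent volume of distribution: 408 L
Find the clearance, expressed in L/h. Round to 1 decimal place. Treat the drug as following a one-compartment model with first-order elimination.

k = ln2 / t½ = 0.693147 / 6.69 = 0.1036 h⁻¹
CL = k × Vd = 0.1036 × 408 = 42.27 L/h

42.3 L/h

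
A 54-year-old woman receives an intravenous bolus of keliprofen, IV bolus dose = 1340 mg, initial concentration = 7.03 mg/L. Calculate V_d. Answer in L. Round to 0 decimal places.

Vd = Dose / C₀ = 1340 / 7.03 = 190.6 L

191 L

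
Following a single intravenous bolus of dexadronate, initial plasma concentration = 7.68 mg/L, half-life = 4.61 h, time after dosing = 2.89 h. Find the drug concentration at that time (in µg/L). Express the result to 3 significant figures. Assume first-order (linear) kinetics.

4970 µg/L

k = ln2 / t½ = 0.693147 / 4.61 = 0.1504 h⁻¹
C = C₀ · e^(−k·t) = 7.680 × e^(−0.1504 × 2.89)
  = 7.680 × 0.6475 = 4.973 mg/L
Convert: 4.973 mg/L × 1000 = 4973 µg/L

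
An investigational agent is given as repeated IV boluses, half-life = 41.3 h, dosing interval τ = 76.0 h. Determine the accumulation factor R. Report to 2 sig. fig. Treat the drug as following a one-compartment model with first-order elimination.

1.4

k = ln2 / t½ = 0.693147 / 41.3 = 0.01678 h⁻¹
e^(−kτ) = e^(−0.01678 × 76.0) = 0.2794
Accumulation ratio R = 1 / (1 − e^(−kτ)) = 1 / (1 − 0.2794) = 1.388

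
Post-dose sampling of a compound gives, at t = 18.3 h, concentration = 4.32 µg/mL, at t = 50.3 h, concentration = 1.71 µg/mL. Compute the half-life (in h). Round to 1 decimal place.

k = ln(C₁/C₂) / (t₂ − t₁) = ln(4.32/1.71) / (50.3 − 18.3)
  = 0.9268 / 32.00 = 0.02896 h⁻¹
t½ = ln2 / k = 0.693147 / 0.02896 = 23.93 h

23.9 h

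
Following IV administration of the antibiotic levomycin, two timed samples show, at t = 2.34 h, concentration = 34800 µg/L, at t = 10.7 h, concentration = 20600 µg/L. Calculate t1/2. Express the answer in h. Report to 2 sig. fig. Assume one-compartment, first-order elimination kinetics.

11 h

k = ln(C₁/C₂) / (t₂ − t₁) = ln(34800/20600) / (10.7 − 2.34)
  = 0.5243 / 8.360 = 0.06272 h⁻¹
t½ = ln2 / k = 0.693147 / 0.06272 = 11.05 h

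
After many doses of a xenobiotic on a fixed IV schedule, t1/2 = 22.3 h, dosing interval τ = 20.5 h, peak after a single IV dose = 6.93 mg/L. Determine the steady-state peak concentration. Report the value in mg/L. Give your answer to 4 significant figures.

k = ln2 / t½ = 0.693147 / 22.3 = 0.03108 h⁻¹
e^(−kτ) = e^(−0.03108 × 20.5) = 0.5288
Accumulation ratio R = 1 / (1 − e^(−kτ)) = 1 / (1 − 0.5288) = 2.122
Steady-state peak = C₀ × R = 6.93 × 2.122 = 14.71 mg/L

14.71 mg/L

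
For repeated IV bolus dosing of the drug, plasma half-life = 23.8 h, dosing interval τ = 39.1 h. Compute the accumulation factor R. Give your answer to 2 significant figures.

1.5

k = ln2 / t½ = 0.693147 / 23.8 = 0.02912 h⁻¹
e^(−kτ) = e^(−0.02912 × 39.1) = 0.3203
Accumulation ratio R = 1 / (1 − e^(−kτ)) = 1 / (1 − 0.3203) = 1.471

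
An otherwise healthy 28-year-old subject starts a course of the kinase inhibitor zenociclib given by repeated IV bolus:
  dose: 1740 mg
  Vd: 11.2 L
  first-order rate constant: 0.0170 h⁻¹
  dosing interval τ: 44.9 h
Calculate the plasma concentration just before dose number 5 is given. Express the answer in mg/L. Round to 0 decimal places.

129 mg/L

C₀ per dose = Dose / Vd = 1740 / 11.2 = 155.4 mg/L
Fraction remaining after one interval: r = e^(−kτ) = e^(−0.01700 × 44.9) = 0.4661
Before dose 5, 4 doses have been given (aged 1τ, 2τ, 3τ, 4τ).
C_trough = C₀ × (r + r² + … + r^4) = C₀ × r(1−r^4)/(1−r)
        = 155.4 × 0.4661 × (1 − 0.04720) / (1 − 0.4661) = 129.3 mg/L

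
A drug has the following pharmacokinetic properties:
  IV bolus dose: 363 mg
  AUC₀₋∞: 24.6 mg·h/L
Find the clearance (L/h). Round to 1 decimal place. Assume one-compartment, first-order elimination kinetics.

14.8 L/h

CL = Dose / AUC = 363 / 24.6 = 14.76 L/h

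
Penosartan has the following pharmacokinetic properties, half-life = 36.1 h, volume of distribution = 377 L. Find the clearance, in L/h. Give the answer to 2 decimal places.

7.24 L/h

k = ln2 / t½ = 0.693147 / 36.1 = 0.01920 h⁻¹
CL = k × Vd = 0.01920 × 377 = 7.238 L/h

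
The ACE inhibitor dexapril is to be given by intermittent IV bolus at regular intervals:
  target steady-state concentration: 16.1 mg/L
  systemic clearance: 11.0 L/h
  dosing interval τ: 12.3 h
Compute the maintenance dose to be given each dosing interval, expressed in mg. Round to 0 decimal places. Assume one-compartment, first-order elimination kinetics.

At steady state, Dose/τ = Css × CL.
Dose = Css × CL × τ = 16.1 × 11.00 × 12.3 = 2178 mg

2178 mg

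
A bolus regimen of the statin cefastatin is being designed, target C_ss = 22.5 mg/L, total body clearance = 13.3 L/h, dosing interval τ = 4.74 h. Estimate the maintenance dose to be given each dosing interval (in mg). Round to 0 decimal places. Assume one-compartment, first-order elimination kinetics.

1418 mg

At steady state, Dose/τ = Css × CL.
Dose = Css × CL × τ = 22.5 × 13.30 × 4.74 = 1418 mg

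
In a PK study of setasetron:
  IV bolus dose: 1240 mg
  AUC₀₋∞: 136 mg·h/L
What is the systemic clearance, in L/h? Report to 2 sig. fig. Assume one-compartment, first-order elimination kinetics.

9.1 L/h

CL = Dose / AUC = 1240 / 136 = 9.118 L/h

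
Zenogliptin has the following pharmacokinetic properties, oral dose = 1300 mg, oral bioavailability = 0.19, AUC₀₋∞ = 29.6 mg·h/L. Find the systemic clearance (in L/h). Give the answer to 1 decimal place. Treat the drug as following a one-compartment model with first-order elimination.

CL = F·Dose / AUC = 0.19 × 1300 / 29.6 = 8.345 L/h

8.3 L/h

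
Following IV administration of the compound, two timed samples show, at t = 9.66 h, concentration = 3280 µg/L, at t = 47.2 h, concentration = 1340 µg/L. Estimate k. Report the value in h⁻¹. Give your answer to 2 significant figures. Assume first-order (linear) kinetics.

0.024 h⁻¹

k = ln(C₁/C₂) / (t₂ − t₁) = ln(3280/1340) / (47.2 − 9.66)
  = 0.8952 / 37.54 = 0.02385 h⁻¹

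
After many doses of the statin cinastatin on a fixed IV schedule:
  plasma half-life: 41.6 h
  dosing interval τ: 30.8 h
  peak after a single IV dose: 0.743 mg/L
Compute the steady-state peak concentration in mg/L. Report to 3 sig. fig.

k = ln2 / t½ = 0.693147 / 41.6 = 0.01666 h⁻¹
e^(−kτ) = e^(−0.01666 × 30.8) = 0.5986
Accumulation ratio R = 1 / (1 − e^(−kτ)) = 1 / (1 − 0.5986) = 2.491
Steady-state peak = C₀ × R = 0.743 × 2.491 = 1.851 mg/L

1.85 mg/L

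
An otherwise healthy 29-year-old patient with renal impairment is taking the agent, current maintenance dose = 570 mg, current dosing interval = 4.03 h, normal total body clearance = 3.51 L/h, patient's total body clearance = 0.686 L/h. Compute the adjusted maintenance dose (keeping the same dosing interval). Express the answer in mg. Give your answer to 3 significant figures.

To keep the same average steady-state level, dosing rate must scale with clearance.
CL ratio = 0.686 / 3.51 = 0.1954
New dose (same interval) = 570 × 0.1954 = 111.4 mg

111 mg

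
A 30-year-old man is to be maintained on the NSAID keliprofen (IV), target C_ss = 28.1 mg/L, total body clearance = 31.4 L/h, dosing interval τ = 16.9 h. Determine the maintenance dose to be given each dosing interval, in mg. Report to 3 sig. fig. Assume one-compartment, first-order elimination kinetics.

14900 mg

At steady state, Dose/τ = Css × CL.
Dose = Css × CL × τ = 28.1 × 31.40 × 16.9 = 14910 mg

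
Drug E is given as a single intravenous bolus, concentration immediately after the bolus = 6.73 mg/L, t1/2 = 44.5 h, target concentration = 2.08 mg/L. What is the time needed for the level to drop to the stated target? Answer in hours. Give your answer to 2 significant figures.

k = ln2 / t½ = 0.693147 / 44.5 = 0.01558 h⁻¹
t = ln(C₀ / C) / k = ln(6.730 / 2.08) / 0.01558
  = ln(3.236) / 0.01558 = 1.174 / 0.01558 = 75.35 h

75 h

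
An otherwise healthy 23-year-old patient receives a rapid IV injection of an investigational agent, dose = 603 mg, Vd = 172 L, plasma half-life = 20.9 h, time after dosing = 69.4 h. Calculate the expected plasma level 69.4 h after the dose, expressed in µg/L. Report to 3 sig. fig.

351 µg/L

C₀ = Dose / Vd = 603.0 / 172 = 3.506 mg/L
k = ln2 / t½ = 0.693147 / 20.9 = 0.03316 h⁻¹
C = C₀ · e^(−k·t) = 3.506 × e^(−0.03316 × 69.4)
  = 3.506 × 0.1001 = 0.3510 mg/L
Convert: 0.3510 mg/L × 1000 = 351.0 µg/L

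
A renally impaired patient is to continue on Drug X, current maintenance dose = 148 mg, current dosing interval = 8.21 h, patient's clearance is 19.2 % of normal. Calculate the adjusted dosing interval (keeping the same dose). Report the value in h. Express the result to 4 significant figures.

To keep the same average steady-state level, dosing rate must scale with clearance.
CL ratio = 19.2 / 100 = 0.1920
New interval (same dose) = 8.21 / 0.1920 = 42.76 h

42.76 h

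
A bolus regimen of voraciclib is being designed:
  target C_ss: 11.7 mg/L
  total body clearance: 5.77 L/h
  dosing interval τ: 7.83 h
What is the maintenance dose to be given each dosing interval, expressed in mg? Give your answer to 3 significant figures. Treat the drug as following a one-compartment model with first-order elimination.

At steady state, Dose/τ = Css × CL.
Dose = Css × CL × τ = 11.7 × 5.770 × 7.83 = 528.6 mg

529 mg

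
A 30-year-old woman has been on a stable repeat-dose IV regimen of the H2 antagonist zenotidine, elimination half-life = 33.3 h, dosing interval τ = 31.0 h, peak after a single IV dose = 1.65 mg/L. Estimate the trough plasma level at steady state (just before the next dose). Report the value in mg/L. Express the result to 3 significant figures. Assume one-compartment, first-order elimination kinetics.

k = ln2 / t½ = 0.693147 / 33.3 = 0.02082 h⁻¹
e^(−kτ) = e^(−0.02082 × 31.0) = 0.5244
Accumulation ratio R = 1 / (1 − e^(−kτ)) = 1 / (1 − 0.5244) = 2.103
Steady-state trough = C₀ × R × e^(−kτ) = 1.65 × 2.103 × 0.5244 = 1.820 mg/L

1.82 mg/L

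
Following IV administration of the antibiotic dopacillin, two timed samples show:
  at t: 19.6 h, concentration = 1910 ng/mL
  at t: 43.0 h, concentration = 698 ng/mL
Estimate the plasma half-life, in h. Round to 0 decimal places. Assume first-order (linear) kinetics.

k = ln(C₁/C₂) / (t₂ − t₁) = ln(1910/698) / (43.0 − 19.6)
  = 1.007 / 23.40 = 0.04303 h⁻¹
t½ = ln2 / k = 0.693147 / 0.04303 = 16.11 h

16 h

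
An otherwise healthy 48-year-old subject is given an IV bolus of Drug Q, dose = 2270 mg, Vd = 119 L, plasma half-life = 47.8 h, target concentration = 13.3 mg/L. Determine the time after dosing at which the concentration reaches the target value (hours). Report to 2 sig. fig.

25 h

C₀ = Dose / Vd = 2270 / 119 = 19.08 mg/L
k = ln2 / t½ = 0.693147 / 47.8 = 0.01450 h⁻¹
t = ln(C₀ / C) / k = ln(19.08 / 13.3) / 0.01450
  = ln(1.435) / 0.01450 = 0.3612 / 0.01450 = 24.91 h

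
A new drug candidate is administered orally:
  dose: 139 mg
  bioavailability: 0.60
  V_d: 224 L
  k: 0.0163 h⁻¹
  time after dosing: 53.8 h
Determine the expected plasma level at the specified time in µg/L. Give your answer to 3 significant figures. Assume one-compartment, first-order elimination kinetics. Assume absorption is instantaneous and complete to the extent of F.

155 µg/L

Amount reaching circulation = F × Dose = 0.60 × 139.0 = 83.40 mg
C₀ = F·Dose / Vd = 83.40 / 224 = 0.3723 mg/L
C = C₀ · e^(−k·t) = 0.3723 × e^(−0.01630 × 53.8)
  = 0.3723 × 0.4161 = 0.1549 mg/L
Convert: 0.1549 mg/L × 1000 = 154.9 µg/L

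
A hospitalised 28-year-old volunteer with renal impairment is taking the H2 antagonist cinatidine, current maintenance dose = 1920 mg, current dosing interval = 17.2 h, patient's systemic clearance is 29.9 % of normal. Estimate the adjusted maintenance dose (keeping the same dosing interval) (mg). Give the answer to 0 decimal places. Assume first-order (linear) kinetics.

574 mg

To keep the same average steady-state level, dosing rate must scale with clearance.
CL ratio = 29.9 / 100 = 0.2990
New dose (same interval) = 1920 × 0.2990 = 574.1 mg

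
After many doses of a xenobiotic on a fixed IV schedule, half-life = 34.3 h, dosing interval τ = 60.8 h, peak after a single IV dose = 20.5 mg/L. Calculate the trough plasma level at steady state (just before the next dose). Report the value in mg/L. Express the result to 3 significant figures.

k = ln2 / t½ = 0.693147 / 34.3 = 0.02021 h⁻¹
e^(−kτ) = e^(−0.02021 × 60.8) = 0.2927
Accumulation ratio R = 1 / (1 − e^(−kτ)) = 1 / (1 − 0.2927) = 1.414
Steady-state trough = C₀ × R × e^(−kτ) = 20.5 × 1.414 × 0.2927 = 8.484 mg/L

8.48 mg/L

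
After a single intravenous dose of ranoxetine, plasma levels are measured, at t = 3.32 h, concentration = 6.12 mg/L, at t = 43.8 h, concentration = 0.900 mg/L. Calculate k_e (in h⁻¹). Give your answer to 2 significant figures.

k = ln(C₁/C₂) / (t₂ − t₁) = ln(6.12/0.900) / (43.8 − 3.32)
  = 1.917 / 40.48 = 0.04736 h⁻¹

0.047 h⁻¹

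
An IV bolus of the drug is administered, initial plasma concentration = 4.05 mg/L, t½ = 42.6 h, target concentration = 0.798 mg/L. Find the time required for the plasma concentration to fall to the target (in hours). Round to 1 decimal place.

k = ln2 / t½ = 0.693147 / 42.6 = 0.01627 h⁻¹
t = ln(C₀ / C) / k = ln(4.050 / 0.798) / 0.01627
  = ln(5.075) / 0.01627 = 1.624 / 0.01627 = 99.82 h

99.8 h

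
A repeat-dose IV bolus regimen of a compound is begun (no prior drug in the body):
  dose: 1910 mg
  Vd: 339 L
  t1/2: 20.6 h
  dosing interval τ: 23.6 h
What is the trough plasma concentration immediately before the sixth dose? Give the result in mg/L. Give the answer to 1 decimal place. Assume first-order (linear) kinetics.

C₀ per dose = Dose / Vd = 1910 / 339 = 5.634 mg/L
k = ln2 / t½ = 0.693147 / 20.6 = 0.03365 h⁻¹
Fraction remaining after one interval: r = e^(−kτ) = e^(−0.03365 × 23.6) = 0.4520
Before dose 6, 5 doses have been given (aged 1τ, 2τ, 3τ, 4τ, 5τ).
C_trough = C₀ × (r + r² + … + r^5) = C₀ × r(1−r^5)/(1−r)
        = 5.634 × 0.4520 × (1 − 0.01887) / (1 − 0.4520) = 4.559 mg/L

4.6 mg/L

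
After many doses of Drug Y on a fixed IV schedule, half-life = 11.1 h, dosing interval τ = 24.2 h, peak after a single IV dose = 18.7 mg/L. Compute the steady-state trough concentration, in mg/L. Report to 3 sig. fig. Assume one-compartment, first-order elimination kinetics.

5.29 mg/L

k = ln2 / t½ = 0.693147 / 11.1 = 0.06245 h⁻¹
e^(−kτ) = e^(−0.06245 × 24.2) = 0.2206
Accumulation ratio R = 1 / (1 − e^(−kτ)) = 1 / (1 − 0.2206) = 1.283
Steady-state trough = C₀ × R × e^(−kτ) = 18.7 × 1.283 × 0.2206 = 5.293 mg/L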